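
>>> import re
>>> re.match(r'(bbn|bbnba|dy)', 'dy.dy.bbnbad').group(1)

`re.match` only tries the pattern at the start of the string.
The match spans [0:2] → 'dy'.
Captured: group 1 = 'dy'.

'dy'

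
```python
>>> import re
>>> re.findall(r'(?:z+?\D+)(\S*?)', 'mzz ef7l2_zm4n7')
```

The pattern matches one or more of the literal 'z' (lazy), then one or more of a non-digit (non-capturing group); then zero or more of a non-whitespace character (lazy) (captured).
The `?` after the quantifier makes it lazy — it takes as little as possible before letting the rest of the pattern try.
Matches: at [1:6] match 'zz ef', group 1 = ''; at [10:12] match 'zm', group 1 = ''.
One capturing group, so `findall` returns just the captured substring from each match — 2 in all.

['', '']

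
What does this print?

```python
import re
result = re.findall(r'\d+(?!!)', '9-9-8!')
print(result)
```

The negative lookaround is zero-width — it rules out positions where the adjacent text would match, without consuming anything.
With no groups in the pattern, `findall` gives back each whole match — 2 here.

['9', '9']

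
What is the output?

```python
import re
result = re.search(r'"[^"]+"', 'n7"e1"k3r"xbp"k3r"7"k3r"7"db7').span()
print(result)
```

`search` walks the string left to right and returns the first match it finds.
The match spans [2:6] → '"e1"'.

(2, 6)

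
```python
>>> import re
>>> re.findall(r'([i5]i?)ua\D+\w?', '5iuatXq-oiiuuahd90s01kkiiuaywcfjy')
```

Pattern: one of [i5], then optionally a literal 'i' (captured); then the literal 'ua', then one or more of a non-digit, then optionally a word character.
Because there's exactly one group, `findall` drops the full match and keeps group 1 from each hit.

['5i', 'ii']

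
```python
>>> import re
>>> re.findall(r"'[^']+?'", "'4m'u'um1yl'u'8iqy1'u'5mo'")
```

No capturing groups, so `findall` returns the 4 full match strings.

["'4m'", "'um1yl'", "'8iqy1'", "'5mo'"]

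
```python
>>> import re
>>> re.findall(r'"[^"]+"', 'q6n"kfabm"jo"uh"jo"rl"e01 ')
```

['"kfabm"', '"uh"', '"rl"']

`findall` yields the raw match text (3 of them) because the pattern has no groups.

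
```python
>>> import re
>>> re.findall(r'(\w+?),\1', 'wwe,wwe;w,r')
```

`\1` has to match the exact text group 1 already captured.
`findall` collects group 1 from the one match (1 total).

['wwe']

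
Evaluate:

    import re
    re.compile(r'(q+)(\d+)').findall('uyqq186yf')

This matches one or more of a literal 'q' (captured); then one or more of a digit (captured).
Scanning left to right: at [2:7] match 'qq186', groups = ('qq', '186').
`findall` packs the 2 group values into a tuple for every match.

[('qq', '186')]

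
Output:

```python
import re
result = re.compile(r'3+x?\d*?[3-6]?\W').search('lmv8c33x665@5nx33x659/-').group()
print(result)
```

33x665@

This matches one or more of the literal '3', then optionally the literal 'x', then zero or more of a digit (lazy); then optionally a character in [3-6], then a non-word character.
`search` walks the string left to right and returns the first match it finds.
The match spans [5:12] → '33x665@'.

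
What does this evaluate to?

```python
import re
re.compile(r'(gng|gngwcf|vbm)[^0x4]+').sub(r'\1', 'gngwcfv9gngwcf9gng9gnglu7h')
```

'gng'

Branches in `(...|...)` are attempted left-to-right; the first branch that allows the whole pattern to succeed is taken.
Matches: at [0:26] → 'gngwcfv9gngwcf9gng9gnglu7h'.
The replacement refers to a captured group, so each match is rewritten using its own captured text.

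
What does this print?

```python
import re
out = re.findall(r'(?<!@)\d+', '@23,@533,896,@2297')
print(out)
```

['3', '33', '896', '297']

`(?!…)`/`(?<!…)` only lets a position through if the neighbouring text does NOT match; no characters are consumed.
Walking the string: at [2:3] → '3'; at [6:8] → '33'; at [9:12] → '896'; at [15:18] → '297'.
Since nothing is captured, `findall` lists the 4 matched substrings directly.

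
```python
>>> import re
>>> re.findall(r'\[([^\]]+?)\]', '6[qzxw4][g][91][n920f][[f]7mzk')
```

['qzxw4', 'g', '91', 'n920f', '[f']

Scanning left to right: at [1:8] match '[qzxw4]', group 1 = 'qzxw4'; at [8:11] match '[g]', group 1 = 'g'; at [11:15] match '[91]', group 1 = '91'; at [15:22] match '[n920f]', group 1 = 'n920f'; at [22:26] match '[[f]', group 1 = '[f'.
With a single group, `findall` returns only what that group captured — 5 items.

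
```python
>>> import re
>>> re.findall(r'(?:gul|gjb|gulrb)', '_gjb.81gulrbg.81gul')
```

['gjb', 'gul', 'gul']

The regex engine tests alternatives in the order written; an earlier branch that matches wins even if a later one would match more.
Walking the string: at [1:4] → 'gjb'; at [7:10] → 'gul'; at [16:19] → 'gul'.
With no groups in the pattern, `findall` gives back each whole match — 3 here.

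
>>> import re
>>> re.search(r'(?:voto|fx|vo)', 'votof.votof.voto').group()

`|` is ordered: at each position the engine commits to the first alternative that works.
The match spans [0:4] → 'voto'.

'voto'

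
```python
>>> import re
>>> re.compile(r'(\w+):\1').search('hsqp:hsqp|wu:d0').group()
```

`\1` is not a pattern — it's the concrete string captured by group 1, re-applied verbatim.
`re.search` tries every starting position until one works.
The match spans [0:9] → 'hsqp:hsqp'.
Captured: group 1 = 'hsqp'.

'hsqp:hsqp'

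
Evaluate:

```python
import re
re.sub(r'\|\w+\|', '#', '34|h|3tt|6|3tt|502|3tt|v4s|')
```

'34#3tt#3tt#3tt#'

Each match is replaced by '#'.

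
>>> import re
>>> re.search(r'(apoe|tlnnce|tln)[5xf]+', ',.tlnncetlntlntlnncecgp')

`re.search` scans for the first position where the pattern succeeds.
Here no position works, so the call returns None.

None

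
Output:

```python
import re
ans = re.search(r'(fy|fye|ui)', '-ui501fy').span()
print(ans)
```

(1, 3)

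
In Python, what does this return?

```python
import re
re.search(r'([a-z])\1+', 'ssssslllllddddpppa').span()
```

The backreference `\1` re-matches whatever the first group consumed, character for character.
The match spans [0:5] → 'sssss'.

(0, 5)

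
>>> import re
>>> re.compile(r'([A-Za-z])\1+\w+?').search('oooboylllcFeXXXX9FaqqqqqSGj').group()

'ooob'

After group 1 captures some text, `\1` only succeeds where that same text appears again.
`re.search` scans for the first position where the pattern succeeds.
The match spans [0:4] → 'ooob'.
Captured: group 1 = 'o'.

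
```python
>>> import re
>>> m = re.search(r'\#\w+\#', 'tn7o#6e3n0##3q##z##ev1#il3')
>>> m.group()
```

'#6e3n0#'

The match spans [4:11] → '#6e3n0#'.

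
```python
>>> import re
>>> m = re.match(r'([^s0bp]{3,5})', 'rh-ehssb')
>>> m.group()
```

'rh-eh'

The pattern matches 3 to 5 of any character except [s0bp] (captured).
`re.match` only tries the pattern at the start of the string.
The match spans [0:5] → 'rh-eh'.
Captured: group 1 = 'rh-eh'.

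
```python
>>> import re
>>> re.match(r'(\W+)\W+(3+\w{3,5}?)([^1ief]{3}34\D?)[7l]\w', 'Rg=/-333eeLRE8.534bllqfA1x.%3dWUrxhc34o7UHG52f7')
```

None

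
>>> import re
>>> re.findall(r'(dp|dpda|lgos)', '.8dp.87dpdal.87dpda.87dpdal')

['dp', 'dp', 'dp', 'dp']

The regex engine tests alternatives in the order written; an earlier branch that matches wins even if a later one would match more.
Matches: at [2:4] match 'dp', group 1 = 'dp'; at [7:9] match 'dp', group 1 = 'dp'; at [15:17] match 'dp', group 1 = 'dp'; at [22:24] match 'dp', group 1 = 'dp'.
With a single group, `findall` returns only what that group captured — 4 items.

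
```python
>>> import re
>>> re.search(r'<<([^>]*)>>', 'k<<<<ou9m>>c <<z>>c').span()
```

(1, 11)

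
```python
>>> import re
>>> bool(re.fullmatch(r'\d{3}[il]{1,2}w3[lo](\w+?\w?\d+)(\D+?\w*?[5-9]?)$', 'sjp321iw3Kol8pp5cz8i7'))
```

This matches exactly 3 of a digit, then 1 to 2 of one of [il]; then the literal 'w3', then one of [lo]; then one or more of a word character (lazy), then optionally a word character, then one or more of a digit (captured); then one or more of a non-digit (lazy), then zero or more of a word character (lazy), then optionally a character in [5-9] (captured); then anchored at the end.
`re.fullmatch` requires the pattern to consume the entire string.
Here the string isn't matched end-to-end, so the call returns None, and `bool(None)` is False.

False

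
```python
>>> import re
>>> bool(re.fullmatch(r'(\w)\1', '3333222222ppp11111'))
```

`re.fullmatch` requires the pattern to consume the entire string.
Here the pattern can't cover the whole string, so the call returns None, and `bool(None)` is False.

False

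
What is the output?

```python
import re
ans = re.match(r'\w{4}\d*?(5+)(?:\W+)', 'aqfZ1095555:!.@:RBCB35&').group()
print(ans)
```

aqfZ1095555:!.@:

The pattern matches exactly 4 of a word character, then zero or more of a digit (lazy); then one or more of a literal '5' (captured); then one or more of a non-word character (non-capturing group).
With `match`, the pattern is implicitly anchored at the beginning.
The match spans [0:16] → 'aqfZ1095555:!.@:'.
Captured: group 1 = '5555'.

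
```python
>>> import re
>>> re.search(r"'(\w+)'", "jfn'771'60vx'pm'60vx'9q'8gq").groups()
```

`search` walks the string left to right and returns the first match it finds.
The match spans [3:8] → "'771'".
Captured: group 1 = '771'.

('771',)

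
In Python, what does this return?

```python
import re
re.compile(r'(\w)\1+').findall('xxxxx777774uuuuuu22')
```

['x', '7', 'u', '2']

After group 1 captures some text, `\1` only succeeds where that same text appears again.
With a single group, `findall` returns only what that group captured — 4 items.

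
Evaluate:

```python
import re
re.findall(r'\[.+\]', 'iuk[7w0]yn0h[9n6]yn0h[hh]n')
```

['[7w0]yn0h[9n6]yn0h[hh]']

Matches: at [3:25] → '[7w0]yn0h[9n6]yn0h[hh]'.
Since nothing is captured, `findall` lists the 1 matched substring directly.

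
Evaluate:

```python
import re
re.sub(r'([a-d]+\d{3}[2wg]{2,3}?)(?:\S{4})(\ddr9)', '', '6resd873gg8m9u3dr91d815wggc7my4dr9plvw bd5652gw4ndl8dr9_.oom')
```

'6res1plvw _.oom'

This matches one or more of a character in [a-d], then exactly 3 of a digit, then 2 to 3 of one of [2wg] (lazy) (captured); then exactly 4 of a non-whitespace character (non-capturing group); then a digit, then the literal 'dr9' (captured).
Matches: at [4:18] → 'd873gg8m9u3dr9'; at [19:34] → 'd815wggc7my4dr9'; at [39:55] → 'bd5652gw4ndl8dr9'.
Every occurrence is swapped for ''.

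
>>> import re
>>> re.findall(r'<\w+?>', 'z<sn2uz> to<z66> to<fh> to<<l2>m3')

['<sn2uz>', '<z66>', '<fh>', '<l2>']

Since nothing is captured, `findall` lists the 4 matched substrings directly.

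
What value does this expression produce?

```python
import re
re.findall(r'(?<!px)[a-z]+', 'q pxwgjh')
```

['q', 'pxwgjh']

A negative assertion filters positions out without eating any characters.
Matches: at [0:1] → 'q'; at [2:8] → 'pxwgjh'.
Since nothing is captured, `findall` lists the 2 matched substrings directly.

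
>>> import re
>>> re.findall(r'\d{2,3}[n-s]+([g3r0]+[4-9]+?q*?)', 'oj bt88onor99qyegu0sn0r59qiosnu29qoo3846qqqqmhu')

Pattern: 2 to 3 of a digit, then one or more of a character in [n-s]; then one or more of one of [g3r0], then one or more of a character in [4-9] (lazy), then zero or more of the literal 'q' (lazy) (captured).
Walking the string: at [5:12] match '88onor9', group 1 = 'r9'; at [31:38] match '29qoo38', group 1 = '38'.
With a single group, `findall` returns only what that group captured — 2 items.

['r9', '38']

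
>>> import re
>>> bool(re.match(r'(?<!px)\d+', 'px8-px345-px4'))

False

`re.match` won't scan ahead — the pattern has to work from the very first character.
Here the string doesn't start with a match, so the call returns None, and `bool(None)` is False.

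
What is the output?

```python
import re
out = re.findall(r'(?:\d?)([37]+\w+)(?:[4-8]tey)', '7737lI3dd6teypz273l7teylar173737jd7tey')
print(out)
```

['737lI3dd6teypz273l7teylar173737jd']

Pattern: optionally a digit (non-capturing group); then one or more of one of [37], then one or more of a word character (captured); then a character in [4-8], then the literal 'tey' (non-capturing group).
`findall` collects group 1 from the one match (1 total).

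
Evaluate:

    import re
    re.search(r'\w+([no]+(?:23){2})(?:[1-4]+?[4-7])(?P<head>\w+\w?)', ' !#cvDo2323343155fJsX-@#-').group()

Pattern: one or more of a word character; then one or more of one of [no], then the literal '23' repeated 2 times (captured); then one or more of a character in [1-4] (lazy), then a character in [4-7] (non-capturing group); then one or more of a word character, then optionally a word character (captured as 'head').
`re.search` tries every starting position until one works.
The match spans [3:21] → 'cvDo2323343155fJsX'.
Captured: group 1 = 'o2323', group 2 = '3155fJsX'.

'cvDo2323343155fJsX'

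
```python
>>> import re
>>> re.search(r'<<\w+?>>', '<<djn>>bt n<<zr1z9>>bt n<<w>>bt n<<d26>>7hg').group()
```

The match spans [0:7] → '<<djn>>'.

'<<djn>>'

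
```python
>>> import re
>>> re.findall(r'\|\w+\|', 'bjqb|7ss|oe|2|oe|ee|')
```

['|7ss|', '|2|', '|ee|']

Walking the string: at [4:9] → '|7ss|'; at [11:14] → '|2|'; at [16:20] → '|ee|'.
`findall` yields the raw match text (3 of them) because the pattern has no groups.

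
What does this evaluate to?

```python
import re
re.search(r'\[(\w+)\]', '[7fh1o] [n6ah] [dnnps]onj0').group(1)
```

The match spans [0:7] → '[7fh1o]'.
Captured: group 1 = '7fh1o'.

'7fh1o'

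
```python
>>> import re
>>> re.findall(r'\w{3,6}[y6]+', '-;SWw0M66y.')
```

`findall` yields the raw match text (1 of them) because the pattern has no groups.

['SWw0M66y']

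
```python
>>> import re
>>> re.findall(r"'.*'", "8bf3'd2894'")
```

`findall` yields the raw match text (1 of them) because the pattern has no groups.

["'d2894'"]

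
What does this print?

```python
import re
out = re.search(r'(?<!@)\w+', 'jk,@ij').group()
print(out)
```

jk

The negative lookahead/lookbehind blocks any match where the forbidden context is present.
`re.search` scans for the first position where the pattern succeeds.
The match spans [0:2] → 'jk'.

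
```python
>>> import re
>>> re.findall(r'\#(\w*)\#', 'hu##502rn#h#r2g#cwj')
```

['', 'h']

With a single group, `findall` returns only what that group captured — 2 items.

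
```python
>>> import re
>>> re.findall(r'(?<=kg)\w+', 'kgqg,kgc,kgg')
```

The positive lookaround only admits positions where the adjacent text matches; those characters stay outside the span.
With no groups in the pattern, `findall` gives back each whole match — 3 here.

['qg', 'c', 'g']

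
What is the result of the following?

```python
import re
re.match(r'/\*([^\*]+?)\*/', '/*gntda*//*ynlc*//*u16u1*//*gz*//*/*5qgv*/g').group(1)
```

'gntda'

The match spans [0:9] → '/*gntda*/'.
Captured: group 1 = 'gntda'.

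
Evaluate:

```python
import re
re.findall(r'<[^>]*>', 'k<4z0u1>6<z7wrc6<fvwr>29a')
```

Matches: at [1:8] → '<4z0u1>'; at [9:22] → '<z7wrc6<fvwr>'.
Since nothing is captured, `findall` lists the 2 matched substrings directly.

['<4z0u1>', '<z7wrc6<fvwr>']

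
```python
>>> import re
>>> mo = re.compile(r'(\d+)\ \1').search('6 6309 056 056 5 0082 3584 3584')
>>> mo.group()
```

'6 6'

After group 1 captures some text, `\1` only succeeds where that same text appears again.
The match spans [0:3] → '6 6'.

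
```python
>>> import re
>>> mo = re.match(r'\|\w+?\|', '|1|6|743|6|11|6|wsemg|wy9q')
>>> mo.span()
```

(0, 3)

`re.match` only tries the pattern at the start of the string.
The match spans [0:3] → '|1|'.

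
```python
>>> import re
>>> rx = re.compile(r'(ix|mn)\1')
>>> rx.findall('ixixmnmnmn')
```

`\1` has to match the exact text group 1 already captured.
Walking the string: at [0:4] match 'ixix', group 1 = 'ix'; at [4:8] match 'mnmn', group 1 = 'mn'.
With a single group, `findall` returns only what that group captured — 2 items.

['ix', 'mn']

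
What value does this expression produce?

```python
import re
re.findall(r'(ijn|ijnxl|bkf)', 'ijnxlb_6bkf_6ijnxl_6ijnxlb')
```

The regex engine tests alternatives in the order written; an earlier branch that matches wins even if a later one would match more.
Because there's exactly one group, `findall` drops the full match and keeps group 1 from each hit.

['ijn', 'bkf', 'ijn', 'ijn']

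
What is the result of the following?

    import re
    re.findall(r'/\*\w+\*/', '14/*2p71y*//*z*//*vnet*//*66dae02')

['/*2p71y*/', '/*z*/', '/*vnet*/']

Matches: at [2:11] → '/*2p71y*/'; at [11:16] → '/*z*/'; at [16:24] → '/*vnet*/'.
`findall` yields the raw match text (3 of them) because the pattern has no groups.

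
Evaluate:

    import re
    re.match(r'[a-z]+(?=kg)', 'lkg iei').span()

(0, 1)

`match` is anchored at position 0; if the pattern doesn't fit there, it returns None.
The match spans [0:1] → 'l'.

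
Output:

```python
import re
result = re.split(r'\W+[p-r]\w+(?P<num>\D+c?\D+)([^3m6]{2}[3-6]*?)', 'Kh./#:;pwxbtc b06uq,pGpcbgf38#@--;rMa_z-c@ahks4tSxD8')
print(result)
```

['Kh', 'c ', 'b0', '6uq', '#@--;rMa_z-c@ahks', '4t', 'SxD8']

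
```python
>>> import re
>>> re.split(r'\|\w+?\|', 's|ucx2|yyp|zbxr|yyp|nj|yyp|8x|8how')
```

['s', 'yyp', 'yyp', 'yyp', '8how']

Matches to split on: at [1:7] → '|ucx2|'; at [10:16] → '|zbxr|'; at [19:23] → '|nj|'; at [26:30] → '|8x|'.
The string is cut at each match, leaving 5 pieces.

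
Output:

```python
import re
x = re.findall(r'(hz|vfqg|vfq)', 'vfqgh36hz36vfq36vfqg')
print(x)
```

['vfqg', 'hz', 'vfq', 'vfqg']

Alternation isn't longest-match — the leftmost alternative that fits at this position is chosen.
Matches: at [0:4] match 'vfqg', group 1 = 'vfqg'; at [7:9] match 'hz', group 1 = 'hz'; at [11:14] match 'vfq', group 1 = 'vfq'; at [16:20] match 'vfqg', group 1 = 'vfqg'.
Because there's exactly one group, `findall` drops the full match and keeps group 1 from each hit.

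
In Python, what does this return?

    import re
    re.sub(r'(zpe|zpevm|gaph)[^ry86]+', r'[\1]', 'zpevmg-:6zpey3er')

'[zpe]6zpey3er'

The regex engine tests alternatives in the order written; an earlier branch that matches wins even if a later one would match more.
The replacement refers to a captured group, so each match is rewritten using its own captured text.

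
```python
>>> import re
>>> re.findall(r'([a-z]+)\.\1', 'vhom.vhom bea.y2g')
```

The backreference `\1` re-matches whatever the first group consumed, character for character.
`findall` collects group 1 from the one match (1 total).

['vhom']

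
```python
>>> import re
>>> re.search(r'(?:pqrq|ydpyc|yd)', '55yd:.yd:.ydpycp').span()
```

The match spans [2:4] → 'yd'.

(2, 4)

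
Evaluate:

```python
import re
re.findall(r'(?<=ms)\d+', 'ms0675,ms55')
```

['0675', '55']

The positive lookaround only admits positions where the adjacent text matches; those characters stay outside the span.
With no groups in the pattern, `findall` gives back each whole match — 2 here.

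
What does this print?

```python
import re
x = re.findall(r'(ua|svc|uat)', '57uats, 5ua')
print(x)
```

['ua', 'ua']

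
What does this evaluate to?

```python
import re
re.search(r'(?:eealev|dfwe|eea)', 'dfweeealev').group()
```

'dfwe'

`re.search` scans for the first position where the pattern succeeds.
The match spans [0:4] → 'dfwe'.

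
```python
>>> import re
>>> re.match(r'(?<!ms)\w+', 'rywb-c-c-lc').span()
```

(0, 4)

A negative assertion filters positions out without eating any characters.
`re.match` only tries the pattern at the start of the string.
The match spans [0:4] → 'rywb'.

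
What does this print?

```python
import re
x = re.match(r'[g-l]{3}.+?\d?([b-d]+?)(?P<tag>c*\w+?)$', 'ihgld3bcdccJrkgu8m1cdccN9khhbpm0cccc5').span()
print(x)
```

(0, 37)

Pattern: exactly 3 of a character in [g-l], then one or more of any character (lazy), then optionally a digit; then one or more of a character in [b-d] (lazy) (captured); then zero or more of the literal 'c', then one or more of a word character (lazy) (captured as 'tag'); then anchored at the end.
`match` is anchored at position 0; if the pattern doesn't fit there, it returns None.
The match spans [0:37] → 'ihgld3bcdccJrkgu8m1cdccN9khhbpm0cccc5'.
Captured: group 1 = 'd', group 2 = '3bcdccJrkgu8m1cdccN9khhbpm0cccc5'.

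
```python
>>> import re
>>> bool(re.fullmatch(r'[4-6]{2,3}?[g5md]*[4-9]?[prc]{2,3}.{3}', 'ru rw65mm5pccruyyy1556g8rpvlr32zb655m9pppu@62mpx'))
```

The pattern matches 2 to 3 of a character in [4-6] (lazy), then zero or more of one of [g5md]; then optionally a character in [4-9], then 2 to 3 of one of [prc], then exactly 3 of any character.
`re.fullmatch` is like wrapping the pattern in `^…$` (in single-line mode).
Here there's no way to consume every character, so the call returns None, and `bool(None)` is False.

False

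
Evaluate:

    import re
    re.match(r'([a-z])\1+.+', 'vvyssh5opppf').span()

(0, 12)

`re.match` only tries the pattern at the start of the string.
The match spans [0:12] → 'vvyssh5opppf'.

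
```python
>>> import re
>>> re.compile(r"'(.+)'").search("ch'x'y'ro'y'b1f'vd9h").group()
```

The match spans [2:16] → "'x'y'ro'y'b1f'".

"'x'y'ro'y'b1f'"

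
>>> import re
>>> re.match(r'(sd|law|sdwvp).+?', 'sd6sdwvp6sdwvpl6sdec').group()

With `match`, the pattern is implicitly anchored at the beginning.
The match spans [0:3] → 'sd6'.
Captured: group 1 = 'sd'.

'sd6'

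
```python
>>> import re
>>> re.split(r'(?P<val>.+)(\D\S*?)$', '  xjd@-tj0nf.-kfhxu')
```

['', '  xjd@-tj0nf.-kfhx', 'u', '']

The pattern matches one or more of any character (captured as 'val'); then a non-digit, then zero or more of a non-whitespace character (lazy) (captured); then anchored at the end.
Matches to split on: at [0:19] → '  xjd@-tj0nf.-kfhxu'.
With a capturing group present, the delimiter's captured portion is kept in the result list.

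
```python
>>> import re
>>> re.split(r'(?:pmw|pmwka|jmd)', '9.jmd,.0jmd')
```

Matches to split on: at [2:5] → 'jmd'; at [8:11] → 'jmd'.
`split` removes every match and returns the 3 fragments in between.

['9.', ',.0', '']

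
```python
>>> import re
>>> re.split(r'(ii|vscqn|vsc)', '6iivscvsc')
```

['6', 'ii', '', 'vsc', '', 'vsc', '']

With a capturing group present, the delimiter's captured portion is kept in the result list.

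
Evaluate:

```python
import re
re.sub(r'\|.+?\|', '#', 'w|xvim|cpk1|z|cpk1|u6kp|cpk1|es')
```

'w#cpk1#cpk1#cpk1|es'

A `+?`/`*?`/`{m,n}?` starts at its minimum and grows only as far as needed for what follows to match.
Matches: at [1:7] → '|xvim|'; at [11:14] → '|z|'; at [18:24] → '|u6kp|'.
`sub` substitutes '#' at each match site.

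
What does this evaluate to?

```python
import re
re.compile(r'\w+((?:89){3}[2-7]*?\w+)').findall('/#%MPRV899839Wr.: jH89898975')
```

['89898975']

The pattern matches one or more of a word character; then the literal '89' repeated 3 times, then zero or more of a character in [2-7] (lazy), then one or more of a word character (captured).
Scanning left to right: at [18:28] match 'jH89898975', group 1 = '89898975'.
Because there's exactly one group, `findall` drops the full match and keeps group 1 from the one hit.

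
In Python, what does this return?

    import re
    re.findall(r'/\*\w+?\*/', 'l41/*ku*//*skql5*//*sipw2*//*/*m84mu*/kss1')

['/*ku*/', '/*skql5*/', '/*sipw2*/', '/*m84mu*/']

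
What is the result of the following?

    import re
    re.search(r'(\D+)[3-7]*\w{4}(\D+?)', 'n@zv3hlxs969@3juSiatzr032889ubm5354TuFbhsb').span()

(0, 9)

The match spans [0:9] → 'n@zv3hlxs'.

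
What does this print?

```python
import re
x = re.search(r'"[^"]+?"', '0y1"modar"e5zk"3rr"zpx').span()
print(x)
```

(3, 10)

The match spans [3:10] → '"modar"'.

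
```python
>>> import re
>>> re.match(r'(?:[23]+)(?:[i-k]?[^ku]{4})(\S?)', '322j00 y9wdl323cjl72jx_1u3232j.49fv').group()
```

This matches one or more of one of [23] (non-capturing group); then optionally a character in [i-k], then exactly 4 of any character except [ku] (non-capturing group); then optionally a non-whitespace character (captured).
`re.match` won't scan ahead — the pattern has to work from the very first character.
The match spans [0:9] → '322j00 y9'.
Captured: group 1 = '9'.

'322j00 y9'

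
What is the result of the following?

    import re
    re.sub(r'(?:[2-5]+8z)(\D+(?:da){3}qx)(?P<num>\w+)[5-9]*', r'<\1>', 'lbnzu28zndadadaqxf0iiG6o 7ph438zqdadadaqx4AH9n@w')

'lbnzu<ndadadaqx> 7ph<qdadadaqx>@w'

This matches one or more of a character in [2-5], then the literal '8z' (non-capturing group); then one or more of a non-digit, then the literal 'da' repeated 3 times, then the literal 'qx' (captured); then one or more of a word character (captured as 'num'); then zero or more of a character in [5-9].
Matches: at [5:24] → '28zndadadaqxf0iiG6o'; at [28:46] → '438zqdadadaqx4AH9n'.
Each match is replaced using the text its own group 1 captured.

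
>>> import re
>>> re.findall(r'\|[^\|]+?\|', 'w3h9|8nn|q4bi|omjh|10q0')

['|8nn|', '|omjh|']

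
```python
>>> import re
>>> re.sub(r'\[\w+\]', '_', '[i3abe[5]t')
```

'[i3abe_t'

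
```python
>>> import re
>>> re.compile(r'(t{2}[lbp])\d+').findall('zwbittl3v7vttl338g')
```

['ttl', 'ttl']

`findall` collects group 1 from each match (2 total).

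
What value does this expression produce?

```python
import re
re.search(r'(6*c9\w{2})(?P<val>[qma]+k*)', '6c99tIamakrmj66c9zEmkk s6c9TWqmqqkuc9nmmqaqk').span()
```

(13, 22)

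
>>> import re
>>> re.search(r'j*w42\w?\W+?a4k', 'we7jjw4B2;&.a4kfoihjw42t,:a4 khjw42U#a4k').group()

'jw42U#a4k'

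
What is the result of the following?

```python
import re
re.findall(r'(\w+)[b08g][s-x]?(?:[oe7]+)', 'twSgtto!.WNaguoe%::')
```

['WNa']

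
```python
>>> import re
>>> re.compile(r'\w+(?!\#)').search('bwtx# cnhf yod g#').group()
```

'bwt'

A negative assertion filters positions out without eating any characters.
`re.search` tries every starting position until one works.
The match spans [0:3] → 'bwt'.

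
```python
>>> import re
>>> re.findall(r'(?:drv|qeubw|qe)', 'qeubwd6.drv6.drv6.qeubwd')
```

`|` is ordered: at each position the engine commits to the first alternative that works.
Since nothing is captured, `findall` lists the 4 matched substrings directly.

['qeubw', 'drv', 'drv', 'qeubw']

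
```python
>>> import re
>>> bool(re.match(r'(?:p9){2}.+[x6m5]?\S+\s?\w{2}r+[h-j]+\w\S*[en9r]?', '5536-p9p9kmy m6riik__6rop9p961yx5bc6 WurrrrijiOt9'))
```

False

With `match`, the pattern is implicitly anchored at the beginning.
Here the pattern fails at index 0, so the call returns None, and `bool(None)` is False.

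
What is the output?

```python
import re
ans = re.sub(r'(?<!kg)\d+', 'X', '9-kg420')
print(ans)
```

A negative assertion filters positions out without eating any characters.
Matches: at [0:1] → '9'; at [5:7] → '20'.
Each match is replaced by 'X'.

X-kg4X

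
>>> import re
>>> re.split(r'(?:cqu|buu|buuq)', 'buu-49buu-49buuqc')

['', '-49', '-49', 'qc']

`|` is ordered: at each position the engine commits to the first alternative that works.
Matches to split on: at [0:3] → 'buu'; at [6:9] → 'buu'; at [12:15] → 'buu'.
Splitting on the pattern gives 4 pieces.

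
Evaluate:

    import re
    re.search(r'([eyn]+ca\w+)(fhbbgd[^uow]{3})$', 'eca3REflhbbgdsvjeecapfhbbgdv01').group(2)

This matches one or more of one of [eyn], then the literal 'ca', then one or more of a word character (captured); then the literal 'fhb', then the literal 'bgd', then exactly 3 of any character except [uow] (captured); then anchored at the end.
`re.search` tries every starting position until one works.
The match spans [0:30] → 'eca3REflhbbgdsvjeecapfhbbgdv01'.
Captured: group 1 = 'eca3REflhbbgdsvjeecap', group 2 = 'fhbbgdv01'.

'fhbbgdv01'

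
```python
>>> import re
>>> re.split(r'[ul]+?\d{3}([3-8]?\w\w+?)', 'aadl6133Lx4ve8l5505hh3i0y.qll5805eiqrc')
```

Pattern: one or more of one of [ul] (lazy), then exactly 3 of a digit; then optionally a character in [3-8], then a word character, then one or more of a word character (lazy) (captured).
Matches to split on: at [3:10] → 'l6133Lx'; at [14:21] → 'l5505hh'; at [27:35] → 'll5805ei'.
`re.split` interleaves the captured-group text with the surrounding fragments.

['aad', '3Lx', '4ve8', '5hh', '3i0y.q', '5ei', 'qrc']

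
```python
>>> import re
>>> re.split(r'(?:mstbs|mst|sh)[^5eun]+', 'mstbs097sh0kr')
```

Splitting on the pattern gives 2 pieces.

['', '']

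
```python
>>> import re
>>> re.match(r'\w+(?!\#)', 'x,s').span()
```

(0, 1)

The negative lookaround is zero-width — it rules out positions where the adjacent text would match, without consuming anything.
`match` is anchored at position 0; if the pattern doesn't fit there, it returns None.
The match spans [0:1] → 'x'.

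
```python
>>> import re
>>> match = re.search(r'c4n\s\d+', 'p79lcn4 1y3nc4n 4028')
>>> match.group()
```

The match spans [12:20] → 'c4n 4028'.

'c4n 4028'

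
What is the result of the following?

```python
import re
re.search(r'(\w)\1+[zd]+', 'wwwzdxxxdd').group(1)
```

The match spans [0:5] → 'wwwzd'.
Captured: group 1 = 'w'.

'w'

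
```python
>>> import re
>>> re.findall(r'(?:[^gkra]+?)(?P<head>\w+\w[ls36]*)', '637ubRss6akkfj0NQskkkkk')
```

['37ubRss6akkfj0NQskkkkk']

The pattern matches one or more of any character except [gkra] (lazy) (non-capturing group); then one or more of a word character, then a word character, then zero or more of one of [ls36] (captured as 'head').
A non-greedy quantifier consumes as few characters as it can — just enough that the remainder of the pattern still matches from where it stops; whatever follows it matches normally.
Matches: at [0:23] match '637ubRss6akkfj0NQskkkkk', group 1 = '37ubRss6akkfj0NQskkkkk'.
Because there's exactly one group, `findall` drops the full match and keeps group 1 from the one hit.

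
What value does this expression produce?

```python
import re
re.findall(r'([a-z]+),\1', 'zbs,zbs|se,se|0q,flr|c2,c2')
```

The backreference `\1` re-matches whatever the first group consumed, character for character.
Matches: at [0:7] match 'zbs,zbs', group 1 = 'zbs'; at [8:13] match 'se,se', group 1 = 'se'.
With a single group, `findall` returns only what that group captured — 2 items.

['zbs', 'se']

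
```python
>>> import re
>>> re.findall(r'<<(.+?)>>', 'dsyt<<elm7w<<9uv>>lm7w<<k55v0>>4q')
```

['elm7w<<9uv', 'k55v0']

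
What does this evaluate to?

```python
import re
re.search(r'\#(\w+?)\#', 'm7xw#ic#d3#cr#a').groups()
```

Unlike `match`, `search` isn't anchored — it looks for the pattern anywhere in the string.
The match spans [4:8] → '#ic#'.
Captured: group 1 = 'ic'.

('ic',)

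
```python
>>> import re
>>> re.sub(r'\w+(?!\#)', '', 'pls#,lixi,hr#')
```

's#,,r#'

`(?!…)`/`(?<!…)` only lets a position through if the neighbouring text does NOT match; no characters are consumed.
`sub` substitutes '' at each match site.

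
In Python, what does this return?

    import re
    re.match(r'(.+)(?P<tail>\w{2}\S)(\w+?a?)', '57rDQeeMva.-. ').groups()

('57rDQe', 'eMv', 'a')

This matches one or more of any character (captured); then exactly 2 of a word character, then a non-whitespace character (captured as 'tail'); then one or more of a word character (lazy), then optionally a literal 'a' (captured).
With `match`, the pattern is implicitly anchored at the beginning.
The match spans [0:10] → '57rDQeeMva'.
Captured: group 1 = '57rDQe', group 2 = 'eMv', group 3 = 'a'.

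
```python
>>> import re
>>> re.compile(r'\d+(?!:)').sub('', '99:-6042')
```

The negative lookaround is zero-width — it rules out positions where the adjacent text would match, without consuming anything.
Matches: at [0:1] → '9'; at [4:8] → '6042'.
Every occurrence is swapped for ''.

'9:-'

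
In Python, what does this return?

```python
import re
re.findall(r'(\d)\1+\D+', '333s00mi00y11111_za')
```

`\1` is not a pattern — it's the concrete string captured by group 1, re-applied verbatim.
Scanning left to right: at [0:4] match '333s', group 1 = '3'; at [4:8] match '00mi', group 1 = '0'; at [8:11] match '00y', group 1 = '0'; at [11:19] match '11111_za', group 1 = '1'.
One capturing group, so `findall` returns just the captured substring from each match — 4 in all.

['3', '0', '0', '1']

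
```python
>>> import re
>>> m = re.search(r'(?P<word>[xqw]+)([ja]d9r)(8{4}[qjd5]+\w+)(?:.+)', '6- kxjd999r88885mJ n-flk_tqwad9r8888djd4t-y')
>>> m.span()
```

(26, 43)

The pattern matches one or more of one of [xqw] (captured as 'word'); then one of [ja], then the literal 'd9', then the literal 'r' (captured); then exactly 4 of the literal '8', then one or more of one of [qjd5], then one or more of a word character (captured); then one or more of any character (non-capturing group).
`re.search` scans for the first position where the pattern succeeds.
The match spans [26:43] → 'qwad9r8888djd4t-y'.
Captured: group 1 = 'qw', group 2 = 'ad9r', group 3 = '8888djd4t'.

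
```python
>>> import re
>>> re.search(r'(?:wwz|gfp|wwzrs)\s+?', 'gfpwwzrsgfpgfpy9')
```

None

`search` walks the string left to right and returns the first match it finds.
Here the pattern never matches, so the call returns None.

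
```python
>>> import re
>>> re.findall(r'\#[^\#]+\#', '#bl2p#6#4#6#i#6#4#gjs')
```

['#bl2p#', '#4#', '#i#', '#4#']

`findall` yields the raw match text (4 of them) because the pattern has no groups.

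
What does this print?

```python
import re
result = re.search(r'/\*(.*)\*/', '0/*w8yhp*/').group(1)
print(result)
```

Unlike `match`, `search` isn't anchored — it looks for the pattern anywhere in the string.
The match spans [1:10] → '/*w8yhp*/'.
Captured: group 1 = 'w8yhp'.

w8yhp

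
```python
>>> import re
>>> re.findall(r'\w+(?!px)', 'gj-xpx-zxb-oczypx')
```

['gj', 'xpx', 'zxb', 'oczypx']

`(?!…)`/`(?<!…)` only lets a position through if the neighbouring text does NOT match; no characters are consumed.
Since nothing is captured, `findall` lists the 4 matched substrings directly.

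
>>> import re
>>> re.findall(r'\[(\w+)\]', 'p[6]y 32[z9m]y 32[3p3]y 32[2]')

Walking the string: at [1:4] match '[6]', group 1 = '6'; at [8:13] match '[z9m]', group 1 = 'z9m'; at [17:22] match '[3p3]', group 1 = '3p3'; at [26:29] match '[2]', group 1 = '2'.
Because there's exactly one group, `findall` drops the full match and keeps group 1 from each hit.

['6', 'z9m', '3p3', '2']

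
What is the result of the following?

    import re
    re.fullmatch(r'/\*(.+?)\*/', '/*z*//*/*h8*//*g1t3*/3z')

None

For `fullmatch`, every character of the input must be accounted for by the pattern.
Here there's no way to consume every character, so the call returns None.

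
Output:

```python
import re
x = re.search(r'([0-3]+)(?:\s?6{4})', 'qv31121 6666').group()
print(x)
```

Pattern: one or more of a character in [0-3] (captured); then optionally whitespace, then exactly 4 of a literal '6' (non-capturing group).
The match spans [2:12] → '31121 6666'.

31121 6666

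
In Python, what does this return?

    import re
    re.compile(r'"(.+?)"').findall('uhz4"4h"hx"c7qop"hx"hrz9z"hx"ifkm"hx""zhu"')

['4h', 'c7qop', 'hrz9z', 'ifkm', '"zhu']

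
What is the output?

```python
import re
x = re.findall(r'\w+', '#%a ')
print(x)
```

['a']

This matches one or more of a word character.
Scanning left to right: at [2:3] → 'a'.
With no groups in the pattern, `findall` gives back each whole match — 1 here.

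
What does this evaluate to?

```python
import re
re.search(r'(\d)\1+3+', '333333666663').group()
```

'333333'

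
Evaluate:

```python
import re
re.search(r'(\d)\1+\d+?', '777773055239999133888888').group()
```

A backreference is literal: `\1` must see the identical characters the first group matched.
`search` walks the string left to right and returns the first match it finds.
The match spans [0:6] → '777773'.
Captured: group 1 = '7'.

'777773'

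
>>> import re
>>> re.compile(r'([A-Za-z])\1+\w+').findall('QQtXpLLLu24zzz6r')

['Q']

`\1` has to match the exact text group 1 already captured.
One capturing group, so `findall` returns just the captured substring from the one match — 1 in all.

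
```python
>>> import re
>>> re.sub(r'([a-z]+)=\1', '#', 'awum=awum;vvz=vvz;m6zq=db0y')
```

`\1` is not a pattern — it's the concrete string captured by group 1, re-applied verbatim.
Matches: at [0:9] → 'awum=awum'; at [10:17] → 'vvz=vvz'.
`sub` substitutes '#' at each match site.

'#;#;m6zq=db0y'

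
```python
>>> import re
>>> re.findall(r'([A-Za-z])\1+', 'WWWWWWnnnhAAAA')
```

`\1` is not a pattern — it's the concrete string captured by group 1, re-applied verbatim.
Matches: at [0:6] match 'WWWWWW', group 1 = 'W'; at [6:9] match 'nnn', group 1 = 'n'; at [10:14] match 'AAAA', group 1 = 'A'.
One capturing group, so `findall` returns just the captured substring from each match — 3 in all.

['W', 'n', 'A']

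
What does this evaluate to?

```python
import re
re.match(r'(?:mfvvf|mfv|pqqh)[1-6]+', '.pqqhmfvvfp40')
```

None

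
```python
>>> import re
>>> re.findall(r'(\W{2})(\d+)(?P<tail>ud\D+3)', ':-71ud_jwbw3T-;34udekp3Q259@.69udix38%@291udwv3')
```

This matches exactly 2 of a non-word character (captured); then one or more of a digit (captured); then the literal 'ud', then one or more of a non-digit, then the literal '3' (captured as 'tail').
Walking the string: at [0:12] match ':-71ud_jwbw3', groups = (':-', '71', 'ud_jwbw3'); at [13:23] match '-;34udekp3', groups = ('-;', '34', 'udekp3'); at [27:36] match '@.69udix3', groups = ('@.', '69', 'udix3'); at [37:47] match '%@291udwv3', groups = ('%@', '291', 'udwv3').
3 groups means each result is a tuple of 3 captured strings — 4 here.

[(':-', '71', 'ud_jwbw3'), ('-;', '34', 'udekp3'), ('@.', '69', 'udix3'), ('%@', '291', 'udwv3')]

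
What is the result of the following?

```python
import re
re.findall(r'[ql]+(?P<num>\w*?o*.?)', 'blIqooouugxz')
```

['I', 'ooou']

Pattern: one or more of one of [ql]; then zero or more of a word character (lazy), then zero or more of a literal 'o', then optionally any character (captured as 'num').
The `?` after the quantifier makes it lazy — it takes as little as possible before letting the rest of the pattern try.
Walking the string: at [1:3] match 'lI', group 1 = 'I'; at [3:8] match 'qooou', group 1 = 'ooou'.
`findall` collects group 1 from each match (2 total).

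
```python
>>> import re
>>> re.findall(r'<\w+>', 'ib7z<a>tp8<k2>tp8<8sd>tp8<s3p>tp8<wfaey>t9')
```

['<a>', '<k2>', '<8sd>', '<s3p>', '<wfaey>']

No capturing groups, so `findall` returns the 5 full match strings.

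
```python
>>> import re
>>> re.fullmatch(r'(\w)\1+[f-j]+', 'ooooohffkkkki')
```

None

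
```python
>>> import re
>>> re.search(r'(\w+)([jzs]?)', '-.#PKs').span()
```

Pattern: one or more of a word character (captured); then optionally one of [jzs] (captured).
`re.search` tries every starting position until one works.
The match spans [3:6] → 'PKs'.
Captured: group 1 = 'PKs', group 2 = ''.

(3, 6)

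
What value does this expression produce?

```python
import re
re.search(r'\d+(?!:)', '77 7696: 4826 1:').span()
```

(0, 2)

`(?!…)`/`(?<!…)` only lets a position through if the neighbouring text does NOT match; no characters are consumed.
Unlike `match`, `search` isn't anchored — it looks for the pattern anywhere in the string.
The match spans [0:2] → '77'.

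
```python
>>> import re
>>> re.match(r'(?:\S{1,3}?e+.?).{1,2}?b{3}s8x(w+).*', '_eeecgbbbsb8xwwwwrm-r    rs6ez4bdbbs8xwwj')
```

None

Pattern: 1 to 3 of a non-whitespace character (lazy), then one or more of the literal 'e', then optionally any character (non-capturing group); then 1 to 2 of any character (lazy), then exactly 3 of the literal 'b', then the literal 's8x'; then one or more of a literal 'w' (captured); then zero or more of any character.
`re.match` won't scan ahead — the pattern has to work from the very first character.
Here position 0 doesn't satisfy it, so the call returns None.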